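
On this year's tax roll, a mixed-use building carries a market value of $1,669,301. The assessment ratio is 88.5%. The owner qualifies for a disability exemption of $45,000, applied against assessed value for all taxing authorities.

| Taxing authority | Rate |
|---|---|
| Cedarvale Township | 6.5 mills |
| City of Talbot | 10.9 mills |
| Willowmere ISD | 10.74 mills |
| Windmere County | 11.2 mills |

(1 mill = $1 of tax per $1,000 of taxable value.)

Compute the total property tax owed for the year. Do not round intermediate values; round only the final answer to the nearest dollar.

Assessed value = $1,669,301 × 0.885 = $1,477,331.385
Taxable value = $1,477,331.385 − $45,000 = $1,432,331.385
Cedarvale Township: $1,432,331.385 × 0.0065 = $9,310.1540025
City of Talbot: $1,432,331.385 × 0.0109 = $15,612.4120965
Willowmere ISD: $1,432,331.385 × 0.01074 = $15,383.2390749
Windmere County: $1,432,331.385 × 0.0112 = $16,042.111512
Total = $9,310.1540025 + $15,612.4120965 + $15,383.2390749 + $16,042.111512 = $56,347.9166859

$56,348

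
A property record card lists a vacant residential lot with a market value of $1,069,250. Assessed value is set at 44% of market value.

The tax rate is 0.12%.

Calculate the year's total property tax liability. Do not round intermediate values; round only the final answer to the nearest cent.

Assessed value = $1,069,250 × 0.44 = $470,470
Tax = $470,470 × 0.0012 = $564.564

$564.56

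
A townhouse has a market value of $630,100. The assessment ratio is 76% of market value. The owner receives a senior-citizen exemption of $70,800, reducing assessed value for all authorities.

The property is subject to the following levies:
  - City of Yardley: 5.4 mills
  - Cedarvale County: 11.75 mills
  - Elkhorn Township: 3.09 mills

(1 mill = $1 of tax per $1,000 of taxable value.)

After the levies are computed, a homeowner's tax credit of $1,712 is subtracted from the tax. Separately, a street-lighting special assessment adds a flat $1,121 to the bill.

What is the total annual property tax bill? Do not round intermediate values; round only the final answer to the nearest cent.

$7,668.46

Assessed value = $630,100 × 0.76 = $478,876
Taxable value = $478,876 − $70,800 = $408,076
City of Yardley: $408,076 × 0.0054 = $2,203.6104
Cedarvale County: $408,076 × 0.01175 = $4,794.893
Elkhorn Township: $408,076 × 0.00309 = $1,260.95484
Levies subtotal = $8,259.45824
After credit = $8,259.45824 − $1,712 = $6,547.45824
Total = $6,547.45824 + $1,121 = $7,668.45824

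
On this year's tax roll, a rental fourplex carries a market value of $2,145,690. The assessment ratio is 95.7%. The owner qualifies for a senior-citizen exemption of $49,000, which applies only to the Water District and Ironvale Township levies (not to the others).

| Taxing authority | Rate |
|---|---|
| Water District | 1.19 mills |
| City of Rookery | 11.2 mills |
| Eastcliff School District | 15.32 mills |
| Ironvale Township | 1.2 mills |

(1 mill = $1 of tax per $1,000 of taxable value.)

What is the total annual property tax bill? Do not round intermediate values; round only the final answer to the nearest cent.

$59,247.42

Assessed value = $2,145,690 × 0.957 = $2,053,425.33
Water District: ($2,053,425.33 − $49,000) × 0.00119 = $2,004,425.33 × 0.00119 = $2,385.2661427
City of Rookery: $2,053,425.33 × 0.0112 = $22,998.363696
Eastcliff School District: $2,053,425.33 × 0.01532 = $31,458.4760556
Ironvale Township: ($2,053,425.33 − $49,000) × 0.0012 = $2,004,425.33 × 0.0012 = $2,405.310396
Total = $59,247.4162903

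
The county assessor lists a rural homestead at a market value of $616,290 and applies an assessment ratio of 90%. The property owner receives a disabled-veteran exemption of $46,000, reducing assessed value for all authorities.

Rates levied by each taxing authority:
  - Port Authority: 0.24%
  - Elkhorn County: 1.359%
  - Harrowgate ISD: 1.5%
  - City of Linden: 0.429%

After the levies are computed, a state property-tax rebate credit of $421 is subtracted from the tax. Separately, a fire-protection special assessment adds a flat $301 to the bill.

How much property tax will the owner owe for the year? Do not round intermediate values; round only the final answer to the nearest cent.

Assessed value = $616,290 × 0.9 = $554,661
Taxable value = $554,661 − $46,000 = $508,661
Port Authority: $508,661 × 0.0024 = $1,220.7864
Elkhorn County: $508,661 × 0.01359 = $6,912.70299
Harrowgate ISD: $508,661 × 0.015 = $7,629.915
City of Linden: $508,661 × 0.00429 = $2,182.15569
Levies subtotal = $17,945.56008
After credit = $17,945.56008 − $421 = $17,524.56008
Total = $17,524.56008 + $301 = $17,825.56008

$17,825.56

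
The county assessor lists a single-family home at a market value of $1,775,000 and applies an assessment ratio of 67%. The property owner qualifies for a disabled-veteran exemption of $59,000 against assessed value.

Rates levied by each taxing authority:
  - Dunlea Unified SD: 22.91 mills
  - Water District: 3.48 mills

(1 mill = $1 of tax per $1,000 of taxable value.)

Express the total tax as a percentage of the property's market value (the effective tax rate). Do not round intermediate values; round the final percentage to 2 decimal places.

Assessed value = $1,775,000 × 0.67 = $1,189,250
Taxable value = $1,189,250 − $59,000 = $1,130,250
Dunlea Unified SD: $1,130,250 × 0.02291 = $25,894.0275
Water District: $1,130,250 × 0.00348 = $3,933.27
Total tax = $29,827.2975
Effective rate = $29,827.2975 ÷ $1,775,000 = 1.68% of market value

1.68%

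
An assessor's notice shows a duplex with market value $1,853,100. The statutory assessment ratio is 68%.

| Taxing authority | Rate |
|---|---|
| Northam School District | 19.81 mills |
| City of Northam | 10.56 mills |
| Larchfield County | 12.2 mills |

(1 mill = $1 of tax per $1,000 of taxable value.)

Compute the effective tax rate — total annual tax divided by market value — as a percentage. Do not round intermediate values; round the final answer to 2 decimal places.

2.89%

Assessed value = $1,853,100 × 0.68 = $1,260,108
Northam School District: $1,260,108 × 0.01981 = $24,962.73948
City of Northam: $1,260,108 × 0.01056 = $13,306.74048
Larchfield County: $1,260,108 × 0.0122 = $15,373.3176
Total tax = $53,642.79756
Effective rate = $53,642.79756 ÷ $1,853,100 = 2.89% of market value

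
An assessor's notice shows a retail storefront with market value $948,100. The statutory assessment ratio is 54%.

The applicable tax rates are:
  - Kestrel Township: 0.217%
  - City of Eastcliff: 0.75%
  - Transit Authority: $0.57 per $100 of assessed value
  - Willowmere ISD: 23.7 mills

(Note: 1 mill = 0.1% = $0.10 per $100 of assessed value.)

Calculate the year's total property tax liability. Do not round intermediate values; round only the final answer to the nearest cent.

Assessed value = $948,100 × 0.54 = $511,974
Kestrel Township: $511,974 × 0.00217 = $1,110.98358
City of Eastcliff: $511,974 × 0.0075 = $3,839.805
Transit Authority: $511,974 × 0.0057 = $2,918.2518
Willowmere ISD: $511,974 × 0.0237 = $12,133.7838
Total = $20,002.82418

$20,002.82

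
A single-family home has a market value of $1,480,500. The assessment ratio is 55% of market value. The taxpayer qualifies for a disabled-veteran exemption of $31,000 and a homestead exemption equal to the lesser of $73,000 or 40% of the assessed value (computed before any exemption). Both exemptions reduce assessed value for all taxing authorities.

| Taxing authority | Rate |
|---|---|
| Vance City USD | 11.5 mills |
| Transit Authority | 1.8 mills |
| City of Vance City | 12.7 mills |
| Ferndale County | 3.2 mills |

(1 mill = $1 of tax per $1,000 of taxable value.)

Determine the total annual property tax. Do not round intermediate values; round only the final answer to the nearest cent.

$20,740.03

Assessed value = $1,480,500 × 0.55 = $814,275
Homestead exemption = min($73,000, 40% × $814,275) = min($73,000, $325,710) = $73,000 (dollar cap binds)
Taxable value = $814,275 − $31,000 − $73,000 = $710,275
Vance City USD: $710,275 × 0.0115 = $8,168.1625
Transit Authority: $710,275 × 0.0018 = $1,278.495
City of Vance City: $710,275 × 0.0127 = $9,020.4925
Ferndale County: $710,275 × 0.0032 = $2,272.88
Total = $20,740.03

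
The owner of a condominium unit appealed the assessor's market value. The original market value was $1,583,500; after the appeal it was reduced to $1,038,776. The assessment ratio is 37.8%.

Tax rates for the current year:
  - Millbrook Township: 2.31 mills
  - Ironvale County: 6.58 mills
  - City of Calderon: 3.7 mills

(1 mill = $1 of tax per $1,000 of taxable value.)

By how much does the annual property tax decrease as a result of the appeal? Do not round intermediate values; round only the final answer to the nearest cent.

Old assessed value = $1,583,500 × 0.378 = $598,563
New assessed value = $1,038,776 × 0.378 = $392,657.328
Combined rate = 0.00231 + 0.00658 + 0.0037 = 0.01259
Old tax = $598,563 × 0.01259 = $7,535.90817
New tax = $392,657.328 × 0.01259 = $4,943.55575952
Reduction = $7,535.90817 − $4,943.55575952 = $2,592.35241048

$2,592.35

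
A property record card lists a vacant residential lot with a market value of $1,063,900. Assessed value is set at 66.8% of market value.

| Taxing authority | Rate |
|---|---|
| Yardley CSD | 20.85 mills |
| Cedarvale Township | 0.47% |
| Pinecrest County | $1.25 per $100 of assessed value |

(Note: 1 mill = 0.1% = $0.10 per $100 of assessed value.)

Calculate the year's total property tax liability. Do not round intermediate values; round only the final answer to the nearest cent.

$27,041.57

Assessed value = $1,063,900 × 0.668 = $710,685.2
Yardley CSD: $710,685.2 × 0.02085 = $14,817.78642
Cedarvale Township: $710,685.2 × 0.0047 = $3,340.22044
Pinecrest County: $710,685.2 × 0.0125 = $8,883.565
Total = $27,041.57186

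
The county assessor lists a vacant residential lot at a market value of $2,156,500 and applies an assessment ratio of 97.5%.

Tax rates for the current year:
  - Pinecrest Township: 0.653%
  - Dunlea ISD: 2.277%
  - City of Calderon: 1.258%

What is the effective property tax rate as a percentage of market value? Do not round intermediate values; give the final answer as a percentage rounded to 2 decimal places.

4.08%

Assessed value = $2,156,500 × 0.975 = $2,102,587.5
Pinecrest Township: $2,102,587.5 × 0.00653 = $13,729.896375
Dunlea ISD: $2,102,587.5 × 0.02277 = $47,875.917375
City of Calderon: $2,102,587.5 × 0.01258 = $26,450.55075
Total tax = $88,056.3645
Effective rate = $88,056.3645 ÷ $2,156,500 = 4.08% of market value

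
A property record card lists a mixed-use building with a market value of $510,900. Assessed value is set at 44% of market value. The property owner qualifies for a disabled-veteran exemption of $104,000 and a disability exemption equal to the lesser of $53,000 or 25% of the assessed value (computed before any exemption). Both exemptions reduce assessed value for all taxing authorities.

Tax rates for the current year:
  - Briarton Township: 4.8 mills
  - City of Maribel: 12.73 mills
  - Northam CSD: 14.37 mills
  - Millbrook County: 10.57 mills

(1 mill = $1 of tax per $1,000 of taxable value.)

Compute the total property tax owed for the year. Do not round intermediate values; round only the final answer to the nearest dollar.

Assessed value = $510,900 × 0.44 = $224,796
Disability exemption = min($53,000, 25% × $224,796) = min($53,000, $56,199) = $53,000 (dollar cap binds)
Taxable value = $224,796 − $104,000 − $53,000 = $67,796
Briarton Township: $67,796 × 0.0048 = $325.4208
City of Maribel: $67,796 × 0.01273 = $863.04308
Northam CSD: $67,796 × 0.01437 = $974.22852
Millbrook County: $67,796 × 0.01057 = $716.60372
Total = $2,879.29612

$2,879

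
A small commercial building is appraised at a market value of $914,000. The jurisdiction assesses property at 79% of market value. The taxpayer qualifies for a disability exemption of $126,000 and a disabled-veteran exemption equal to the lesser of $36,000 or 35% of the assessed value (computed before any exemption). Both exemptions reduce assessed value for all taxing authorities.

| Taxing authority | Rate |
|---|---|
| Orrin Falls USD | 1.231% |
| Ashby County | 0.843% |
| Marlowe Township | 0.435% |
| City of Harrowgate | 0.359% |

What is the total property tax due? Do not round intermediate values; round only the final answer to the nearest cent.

$16,062.52

Assessed value = $914,000 × 0.79 = $722,060
Disabled-veteran exemption = min($36,000, 35% × $722,060) = min($36,000, $252,721) = $36,000 (dollar cap binds)
Taxable value = $722,060 − $126,000 − $36,000 = $560,060
Orrin Falls USD: $560,060 × 0.01231 = $6,894.3386
Ashby County: $560,060 × 0.00843 = $4,721.3058
Marlowe Township: $560,060 × 0.00435 = $2,436.261
City of Harrowgate: $560,060 × 0.00359 = $2,010.6154
Total = $16,062.5208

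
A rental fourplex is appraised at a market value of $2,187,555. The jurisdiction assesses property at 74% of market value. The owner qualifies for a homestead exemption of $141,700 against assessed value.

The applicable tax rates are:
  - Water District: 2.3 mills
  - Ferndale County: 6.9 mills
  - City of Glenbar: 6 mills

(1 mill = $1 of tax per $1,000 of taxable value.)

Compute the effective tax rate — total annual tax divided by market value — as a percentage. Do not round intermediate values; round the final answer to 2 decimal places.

Assessed value = $2,187,555 × 0.74 = $1,618,790.7
Taxable value = $1,618,790.7 − $141,700 = $1,477,090.7
Water District: $1,477,090.7 × 0.0023 = $3,397.30861
Ferndale County: $1,477,090.7 × 0.0069 = $10,191.92583
City of Glenbar: $1,477,090.7 × 0.006 = $8,862.5442
Total tax = $22,451.77864
Effective rate = $22,451.77864 ÷ $2,187,555 = 1.03% of market value

1.03%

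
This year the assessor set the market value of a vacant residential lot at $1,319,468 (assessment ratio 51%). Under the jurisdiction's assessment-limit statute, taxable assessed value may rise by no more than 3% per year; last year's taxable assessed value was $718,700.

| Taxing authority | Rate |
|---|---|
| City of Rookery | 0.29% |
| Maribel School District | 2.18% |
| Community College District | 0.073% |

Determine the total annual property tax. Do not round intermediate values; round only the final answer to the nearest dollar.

Uncapped assessed value = $1,319,468 × 0.51 = $672,928.68
Cap limit = $718,700 × 1.03 = $740,261
Taxable assessed value = min($672,928.68, $740,261) = $672,928.68 (cap does not bind)
City of Rookery: $672,928.68 × 0.0029 = $1,951.493172
Maribel School District: $672,928.68 × 0.0218 = $14,669.845224
Community College District: $672,928.68 × 0.00073 = $491.2379364
Total = $17,112.5763324

$17,113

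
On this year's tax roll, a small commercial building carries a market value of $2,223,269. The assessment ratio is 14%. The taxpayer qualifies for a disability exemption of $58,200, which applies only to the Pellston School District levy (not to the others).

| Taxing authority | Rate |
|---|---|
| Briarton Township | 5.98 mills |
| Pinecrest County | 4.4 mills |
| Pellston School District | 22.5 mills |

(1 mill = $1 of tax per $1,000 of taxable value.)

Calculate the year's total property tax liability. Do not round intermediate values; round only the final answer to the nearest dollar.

Assessed value = $2,223,269 × 0.14 = $311,257.66
Briarton Township: $311,257.66 × 0.00598 = $1,861.3208068
Pinecrest County: $311,257.66 × 0.0044 = $1,369.533704
Pellston School District: ($311,257.66 − $58,200) × 0.0225 = $253,057.66 × 0.0225 = $5,693.79735
Total = $8,924.6518608

$8,925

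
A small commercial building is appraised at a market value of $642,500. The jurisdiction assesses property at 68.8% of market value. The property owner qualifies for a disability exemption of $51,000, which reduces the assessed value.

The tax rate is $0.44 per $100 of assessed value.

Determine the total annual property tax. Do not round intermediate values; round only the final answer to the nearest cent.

$1,720.58

Assessed value = $642,500 × 0.688 = $442,040
Taxable value = $442,040 − $51,000 = $391,040
Tax = $391,040 × 0.0044 = $1,720.576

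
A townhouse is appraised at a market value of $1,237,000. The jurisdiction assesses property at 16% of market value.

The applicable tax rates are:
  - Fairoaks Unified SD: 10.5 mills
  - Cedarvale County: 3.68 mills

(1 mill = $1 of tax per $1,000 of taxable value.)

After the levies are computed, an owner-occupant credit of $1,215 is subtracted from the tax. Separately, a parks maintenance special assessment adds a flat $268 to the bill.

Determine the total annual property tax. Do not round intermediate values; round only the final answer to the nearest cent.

Assessed value = $1,237,000 × 0.16 = $197,920
Fairoaks Unified SD: $197,920 × 0.0105 = $2,078.16
Cedarvale County: $197,920 × 0.00368 = $728.3456
Levies subtotal = $2,806.5056
After credit = $2,806.5056 − $1,215 = $1,591.5056
Total = $1,591.5056 + $268 = $1,859.5056

$1,859.51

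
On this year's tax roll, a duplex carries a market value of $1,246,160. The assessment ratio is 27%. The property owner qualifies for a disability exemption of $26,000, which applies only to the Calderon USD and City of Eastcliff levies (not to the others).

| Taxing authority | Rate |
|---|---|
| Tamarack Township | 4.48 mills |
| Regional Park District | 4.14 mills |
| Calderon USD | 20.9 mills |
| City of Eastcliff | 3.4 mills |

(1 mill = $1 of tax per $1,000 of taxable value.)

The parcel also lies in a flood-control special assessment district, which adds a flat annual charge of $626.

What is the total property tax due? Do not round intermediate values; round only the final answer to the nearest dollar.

$11,071

Assessed value = $1,246,160 × 0.27 = $336,463.2
Tamarack Township: $336,463.2 × 0.00448 = $1,507.355136
Regional Park District: $336,463.2 × 0.00414 = $1,392.957648
Calderon USD: ($336,463.2 − $26,000) × 0.0209 = $310,463.2 × 0.0209 = $6,488.68088
City of Eastcliff: ($336,463.2 − $26,000) × 0.0034 = $310,463.2 × 0.0034 = $1,055.57488
Levies subtotal = $10,444.568544
Total = $10,444.568544 + $626 = $11,070.568544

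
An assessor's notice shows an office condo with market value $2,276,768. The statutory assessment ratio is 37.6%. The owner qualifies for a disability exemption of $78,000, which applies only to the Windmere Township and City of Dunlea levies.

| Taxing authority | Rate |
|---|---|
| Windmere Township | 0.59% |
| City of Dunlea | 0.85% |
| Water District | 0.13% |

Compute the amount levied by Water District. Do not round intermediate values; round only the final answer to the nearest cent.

$1,112.88

Assessed value = $2,276,768 × 0.376 = $856,064.768
Water District taxable value = $856,064.768 (exemption does not apply)
Water District levy = $856,064.768 × 0.0013 = $1,112.8841984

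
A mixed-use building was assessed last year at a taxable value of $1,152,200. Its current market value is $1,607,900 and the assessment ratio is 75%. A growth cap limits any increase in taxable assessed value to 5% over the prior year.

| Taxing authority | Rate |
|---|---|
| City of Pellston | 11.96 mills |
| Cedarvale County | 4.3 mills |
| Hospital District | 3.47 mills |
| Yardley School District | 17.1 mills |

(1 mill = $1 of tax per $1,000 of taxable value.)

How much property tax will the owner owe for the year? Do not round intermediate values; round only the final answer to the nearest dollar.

$44,414

Uncapped assessed value = $1,607,900 × 0.75 = $1,205,925
Cap limit = $1,152,200 × 1.05 = $1,209,810
Taxable assessed value = min($1,205,925, $1,209,810) = $1,205,925 (cap does not bind)
City of Pellston: $1,205,925 × 0.01196 = $14,422.863
Cedarvale County: $1,205,925 × 0.0043 = $5,185.4775
Hospital District: $1,205,925 × 0.00347 = $4,184.55975
Yardley School District: $1,205,925 × 0.0171 = $20,621.3175
Total = $44,414.21775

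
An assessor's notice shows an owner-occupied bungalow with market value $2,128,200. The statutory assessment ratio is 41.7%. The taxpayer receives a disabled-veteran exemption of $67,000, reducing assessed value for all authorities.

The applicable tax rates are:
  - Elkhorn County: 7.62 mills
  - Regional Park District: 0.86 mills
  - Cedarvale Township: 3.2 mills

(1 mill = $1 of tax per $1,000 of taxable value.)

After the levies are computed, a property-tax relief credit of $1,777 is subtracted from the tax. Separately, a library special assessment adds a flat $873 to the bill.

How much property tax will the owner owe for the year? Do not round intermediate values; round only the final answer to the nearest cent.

$8,678.97

Assessed value = $2,128,200 × 0.417 = $887,459.4
Taxable value = $887,459.4 − $67,000 = $820,459.4
Elkhorn County: $820,459.4 × 0.00762 = $6,251.900628
Regional Park District: $820,459.4 × 0.00086 = $705.595084
Cedarvale Township: $820,459.4 × 0.0032 = $2,625.47008
Levies subtotal = $9,582.965792
After credit = $9,582.965792 − $1,777 = $7,805.965792
Total = $7,805.965792 + $873 = $8,678.965792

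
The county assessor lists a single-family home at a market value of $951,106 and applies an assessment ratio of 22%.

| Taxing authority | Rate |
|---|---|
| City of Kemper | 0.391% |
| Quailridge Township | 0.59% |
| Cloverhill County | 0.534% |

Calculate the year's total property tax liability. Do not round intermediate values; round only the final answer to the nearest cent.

Assessed value = $951,106 × 0.22 = $209,243.32
City of Kemper: $209,243.32 × 0.00391 = $818.1413812
Quailridge Township: $209,243.32 × 0.0059 = $1,234.535588
Cloverhill County: $209,243.32 × 0.00534 = $1,117.3593288
Total = $818.1413812 + $1,234.535588 + $1,117.3593288 = $3,170.036298

$3,170.04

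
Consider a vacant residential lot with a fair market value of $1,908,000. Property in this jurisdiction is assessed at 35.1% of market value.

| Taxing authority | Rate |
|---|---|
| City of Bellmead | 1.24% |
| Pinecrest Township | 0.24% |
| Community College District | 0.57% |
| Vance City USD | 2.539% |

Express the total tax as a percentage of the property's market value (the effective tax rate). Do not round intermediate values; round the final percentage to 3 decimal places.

Assessed value = $1,908,000 × 0.351 = $669,708
City of Bellmead: $669,708 × 0.0124 = $8,304.3792
Pinecrest Township: $669,708 × 0.0024 = $1,607.2992
Community College District: $669,708 × 0.0057 = $3,817.3356
Vance City USD: $669,708 × 0.02539 = $17,003.88612
Total tax = $30,732.90012
Effective rate = $30,732.90012 ÷ $1,908,000 = 1.611% of market value

1.611%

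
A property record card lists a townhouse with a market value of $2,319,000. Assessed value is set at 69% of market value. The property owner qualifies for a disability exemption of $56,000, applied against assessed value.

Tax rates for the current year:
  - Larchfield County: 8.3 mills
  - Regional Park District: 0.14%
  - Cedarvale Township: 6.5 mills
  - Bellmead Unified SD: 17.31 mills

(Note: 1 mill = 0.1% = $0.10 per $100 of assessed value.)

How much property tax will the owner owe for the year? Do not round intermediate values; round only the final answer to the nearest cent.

$51,743.13

Assessed value = $2,319,000 × 0.69 = $1,600,110
Taxable value = $1,600,110 − $56,000 = $1,544,110
Larchfield County: $1,544,110 × 0.0083 = $12,816.113
Regional Park District: $1,544,110 × 0.0014 = $2,161.754
Cedarvale Township: $1,544,110 × 0.0065 = $10,036.715
Bellmead Unified SD: $1,544,110 × 0.01731 = $26,728.5441
Total = $51,743.1261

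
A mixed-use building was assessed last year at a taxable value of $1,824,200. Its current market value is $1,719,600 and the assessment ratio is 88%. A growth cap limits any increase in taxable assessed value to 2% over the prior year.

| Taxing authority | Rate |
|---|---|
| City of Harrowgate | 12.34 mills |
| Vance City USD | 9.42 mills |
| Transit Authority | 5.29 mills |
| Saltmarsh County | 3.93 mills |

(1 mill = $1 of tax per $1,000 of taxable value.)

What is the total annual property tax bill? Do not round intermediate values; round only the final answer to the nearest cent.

$46,880.42

Uncapped assessed value = $1,719,600 × 0.88 = $1,513,248
Cap limit = $1,824,200 × 1.02 = $1,860,684
Taxable assessed value = min($1,513,248, $1,860,684) = $1,513,248 (cap does not bind)
City of Harrowgate: $1,513,248 × 0.01234 = $18,673.48032
Vance City USD: $1,513,248 × 0.00942 = $14,254.79616
Transit Authority: $1,513,248 × 0.00529 = $8,005.08192
Saltmarsh County: $1,513,248 × 0.00393 = $5,947.06464
Total = $46,880.42304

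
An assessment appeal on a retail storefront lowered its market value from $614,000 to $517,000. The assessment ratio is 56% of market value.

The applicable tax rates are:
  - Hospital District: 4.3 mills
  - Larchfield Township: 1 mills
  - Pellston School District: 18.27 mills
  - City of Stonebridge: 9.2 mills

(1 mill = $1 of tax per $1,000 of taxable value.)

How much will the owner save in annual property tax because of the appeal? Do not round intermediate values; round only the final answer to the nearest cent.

Old assessed value = $614,000 × 0.56 = $343,840
New assessed value = $517,000 × 0.56 = $289,520
Combined rate = 0.0043 + 0.001 + 0.01827 + 0.0092 = 0.03277
Old tax = $343,840 × 0.03277 = $11,267.6368
New tax = $289,520 × 0.03277 = $9,487.5704
Reduction = $11,267.6368 − $9,487.5704 = $1,780.0664

$1,780.07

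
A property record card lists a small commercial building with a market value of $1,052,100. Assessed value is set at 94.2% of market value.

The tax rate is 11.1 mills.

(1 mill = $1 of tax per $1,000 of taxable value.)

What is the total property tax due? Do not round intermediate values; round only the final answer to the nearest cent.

$11,000.97

Assessed value = $1,052,100 × 0.942 = $991,078.2
Tax = $991,078.2 × 0.0111 = $11,000.96802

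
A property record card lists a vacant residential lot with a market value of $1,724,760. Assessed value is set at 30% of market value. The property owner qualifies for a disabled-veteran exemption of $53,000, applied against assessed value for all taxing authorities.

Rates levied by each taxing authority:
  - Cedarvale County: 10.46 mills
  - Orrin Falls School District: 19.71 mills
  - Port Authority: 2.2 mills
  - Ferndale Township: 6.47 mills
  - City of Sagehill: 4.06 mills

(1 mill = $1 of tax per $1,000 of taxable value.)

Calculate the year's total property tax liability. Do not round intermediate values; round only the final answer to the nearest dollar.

$19,924

Assessed value = $1,724,760 × 0.3 = $517,428
Taxable value = $517,428 − $53,000 = $464,428
Cedarvale County: $464,428 × 0.01046 = $4,857.91688
Orrin Falls School District: $464,428 × 0.01971 = $9,153.87588
Port Authority: $464,428 × 0.0022 = $1,021.7416
Ferndale Township: $464,428 × 0.00647 = $3,004.84916
City of Sagehill: $464,428 × 0.00406 = $1,885.57768
Total = $4,857.91688 + $9,153.87588 + $1,021.7416 + $3,004.84916 + $1,885.57768 = $19,923.9612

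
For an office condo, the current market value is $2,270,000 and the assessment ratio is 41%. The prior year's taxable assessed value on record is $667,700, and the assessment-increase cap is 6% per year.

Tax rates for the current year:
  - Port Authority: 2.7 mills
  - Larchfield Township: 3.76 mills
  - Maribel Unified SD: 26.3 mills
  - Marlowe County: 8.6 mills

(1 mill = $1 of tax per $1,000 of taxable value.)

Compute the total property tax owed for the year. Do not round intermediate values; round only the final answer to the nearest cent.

$29,273.04

Uncapped assessed value = $2,270,000 × 0.41 = $930,700
Cap limit = $667,700 × 1.06 = $707,762
Taxable assessed value = min($930,700, $707,762) = $707,762 (cap binds)
Port Authority: $707,762 × 0.0027 = $1,910.9574
Larchfield Township: $707,762 × 0.00376 = $2,661.18512
Maribel Unified SD: $707,762 × 0.0263 = $18,614.1406
Marlowe County: $707,762 × 0.0086 = $6,086.7532
Total = $29,273.03632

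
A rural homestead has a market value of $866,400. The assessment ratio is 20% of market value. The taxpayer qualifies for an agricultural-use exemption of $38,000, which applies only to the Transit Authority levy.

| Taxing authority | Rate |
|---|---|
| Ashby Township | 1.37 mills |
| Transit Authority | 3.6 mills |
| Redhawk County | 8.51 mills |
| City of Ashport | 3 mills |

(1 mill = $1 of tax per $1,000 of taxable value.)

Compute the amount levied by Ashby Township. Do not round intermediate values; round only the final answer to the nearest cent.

$237.39

Assessed value = $866,400 × 0.2 = $173,280
Ashby Township taxable value = $173,280 (exemption does not apply)
Ashby Township levy = $173,280 × 0.00137 = $237.3936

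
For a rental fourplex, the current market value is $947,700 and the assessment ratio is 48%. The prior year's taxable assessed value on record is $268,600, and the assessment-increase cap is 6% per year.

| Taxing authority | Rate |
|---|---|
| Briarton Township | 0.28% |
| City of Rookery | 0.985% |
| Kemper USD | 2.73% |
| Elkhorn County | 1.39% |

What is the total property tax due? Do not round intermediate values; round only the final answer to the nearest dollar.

$15,332

Uncapped assessed value = $947,700 × 0.48 = $454,896
Cap limit = $268,600 × 1.06 = $284,716
Taxable assessed value = min($454,896, $284,716) = $284,716 (cap binds)
Briarton Township: $284,716 × 0.0028 = $797.2048
City of Rookery: $284,716 × 0.00985 = $2,804.4526
Kemper USD: $284,716 × 0.0273 = $7,772.7468
Elkhorn County: $284,716 × 0.0139 = $3,957.5524
Total = $15,331.9566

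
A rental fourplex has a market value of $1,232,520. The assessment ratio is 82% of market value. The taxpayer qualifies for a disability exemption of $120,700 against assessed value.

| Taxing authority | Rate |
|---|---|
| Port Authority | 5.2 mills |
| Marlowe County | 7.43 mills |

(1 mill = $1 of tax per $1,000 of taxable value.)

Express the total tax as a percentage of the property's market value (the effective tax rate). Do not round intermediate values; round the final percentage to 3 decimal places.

0.912%

Assessed value = $1,232,520 × 0.82 = $1,010,666.4
Taxable value = $1,010,666.4 − $120,700 = $889,966.4
Port Authority: $889,966.4 × 0.0052 = $4,627.82528
Marlowe County: $889,966.4 × 0.00743 = $6,612.450352
Total tax = $11,240.275632
Effective rate = $11,240.275632 ÷ $1,232,520 = 0.912% of market value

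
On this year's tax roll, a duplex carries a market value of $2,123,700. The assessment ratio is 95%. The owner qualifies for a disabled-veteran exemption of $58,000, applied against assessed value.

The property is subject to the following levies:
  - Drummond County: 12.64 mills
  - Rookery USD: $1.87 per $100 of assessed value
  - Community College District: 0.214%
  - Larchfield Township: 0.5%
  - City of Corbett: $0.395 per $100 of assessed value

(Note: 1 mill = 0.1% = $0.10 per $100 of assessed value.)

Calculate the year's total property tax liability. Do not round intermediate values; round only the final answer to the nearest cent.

Assessed value = $2,123,700 × 0.95 = $2,017,515
Taxable value = $2,017,515 − $58,000 = $1,959,515
Drummond County: $1,959,515 × 0.01264 = $24,768.2696
Rookery USD: $1,959,515 × 0.0187 = $36,642.9305
Community College District: $1,959,515 × 0.00214 = $4,193.3621
Larchfield Township: $1,959,515 × 0.005 = $9,797.575
City of Corbett: $1,959,515 × 0.00395 = $7,740.08425
Total = $83,142.22145

$83,142.22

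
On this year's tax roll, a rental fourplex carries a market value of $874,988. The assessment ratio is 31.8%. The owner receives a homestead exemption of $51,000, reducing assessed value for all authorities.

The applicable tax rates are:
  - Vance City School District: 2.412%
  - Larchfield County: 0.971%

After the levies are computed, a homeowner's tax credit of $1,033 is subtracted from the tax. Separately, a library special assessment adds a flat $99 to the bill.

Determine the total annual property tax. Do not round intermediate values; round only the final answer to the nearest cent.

Assessed value = $874,988 × 0.318 = $278,246.184
Taxable value = $278,246.184 − $51,000 = $227,246.184
Vance City School District: $227,246.184 × 0.02412 = $5,481.17795808
Larchfield County: $227,246.184 × 0.00971 = $2,206.56044664
Levies subtotal = $7,687.73840472
After credit = $7,687.73840472 − $1,033 = $6,654.73840472
Total = $6,654.73840472 + $99 = $6,753.73840472

$6,753.74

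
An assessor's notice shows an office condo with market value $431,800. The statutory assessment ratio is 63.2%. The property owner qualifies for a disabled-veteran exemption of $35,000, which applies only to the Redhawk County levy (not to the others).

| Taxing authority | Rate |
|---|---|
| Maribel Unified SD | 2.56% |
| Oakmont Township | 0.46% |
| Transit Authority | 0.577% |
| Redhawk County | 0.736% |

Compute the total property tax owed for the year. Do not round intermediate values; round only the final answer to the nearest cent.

$11,567.05

Assessed value = $431,800 × 0.632 = $272,897.6
Maribel Unified SD: $272,897.6 × 0.0256 = $6,986.17856
Oakmont Township: $272,897.6 × 0.0046 = $1,255.32896
Transit Authority: $272,897.6 × 0.00577 = $1,574.619152
Redhawk County: ($272,897.6 − $35,000) × 0.00736 = $237,897.6 × 0.00736 = $1,750.926336
Total = $11,567.053008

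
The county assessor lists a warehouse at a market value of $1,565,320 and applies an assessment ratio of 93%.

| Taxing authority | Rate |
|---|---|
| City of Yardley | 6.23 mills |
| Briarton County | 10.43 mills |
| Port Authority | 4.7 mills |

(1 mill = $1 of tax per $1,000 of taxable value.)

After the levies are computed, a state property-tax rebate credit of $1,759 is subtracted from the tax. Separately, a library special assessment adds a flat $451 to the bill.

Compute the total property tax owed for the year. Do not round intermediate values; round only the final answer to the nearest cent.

$29,786.77

Assessed value = $1,565,320 × 0.93 = $1,455,747.6
City of Yardley: $1,455,747.6 × 0.00623 = $9,069.307548
Briarton County: $1,455,747.6 × 0.01043 = $15,183.447468
Port Authority: $1,455,747.6 × 0.0047 = $6,842.01372
Levies subtotal = $31,094.768736
After credit = $31,094.768736 − $1,759 = $29,335.768736
Total = $29,335.768736 + $451 = $29,786.768736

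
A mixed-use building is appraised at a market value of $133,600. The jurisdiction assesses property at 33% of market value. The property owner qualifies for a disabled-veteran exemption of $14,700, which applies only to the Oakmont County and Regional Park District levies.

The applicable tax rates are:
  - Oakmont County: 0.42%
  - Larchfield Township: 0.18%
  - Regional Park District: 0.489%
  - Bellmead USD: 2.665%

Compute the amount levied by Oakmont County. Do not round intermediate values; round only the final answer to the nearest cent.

Assessed value = $133,600 × 0.33 = $44,088
Oakmont County taxable value = $44,088 − $14,700 = $29,388
Oakmont County levy = $29,388 × 0.0042 = $123.4296

$123.43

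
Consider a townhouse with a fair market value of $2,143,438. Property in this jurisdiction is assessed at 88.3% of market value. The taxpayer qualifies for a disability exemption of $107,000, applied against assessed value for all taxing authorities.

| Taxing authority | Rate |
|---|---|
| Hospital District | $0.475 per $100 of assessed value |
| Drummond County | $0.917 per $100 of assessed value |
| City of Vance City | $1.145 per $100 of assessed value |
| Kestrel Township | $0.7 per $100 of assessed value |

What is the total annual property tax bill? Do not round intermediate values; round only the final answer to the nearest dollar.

Assessed value = $2,143,438 × 0.883 = $1,892,655.754
Taxable value = $1,892,655.754 − $107,000 = $1,785,655.754
Hospital District: $1,785,655.754 × 0.00475 = $8,481.8648315
Drummond County: $1,785,655.754 × 0.00917 = $16,374.46326418
City of Vance City: $1,785,655.754 × 0.01145 = $20,445.7583833
Kestrel Township: $1,785,655.754 × 0.007 = $12,499.590278
Total = $8,481.8648315 + $16,374.46326418 + $20,445.7583833 + $12,499.590278 = $57,801.67675698

$57,802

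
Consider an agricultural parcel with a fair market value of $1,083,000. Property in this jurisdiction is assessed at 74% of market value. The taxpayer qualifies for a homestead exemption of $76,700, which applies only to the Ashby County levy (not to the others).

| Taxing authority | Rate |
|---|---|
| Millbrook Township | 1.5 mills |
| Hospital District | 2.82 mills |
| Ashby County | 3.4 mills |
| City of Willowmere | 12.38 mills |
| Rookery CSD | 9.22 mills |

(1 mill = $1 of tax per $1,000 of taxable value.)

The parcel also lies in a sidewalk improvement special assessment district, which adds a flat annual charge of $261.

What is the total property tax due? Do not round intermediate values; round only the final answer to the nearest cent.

$23,497.85

Assessed value = $1,083,000 × 0.74 = $801,420
Millbrook Township: $801,420 × 0.0015 = $1,202.13
Hospital District: $801,420 × 0.00282 = $2,260.0044
Ashby County: ($801,420 − $76,700) × 0.0034 = $724,720 × 0.0034 = $2,464.048
City of Willowmere: $801,420 × 0.01238 = $9,921.5796
Rookery CSD: $801,420 × 0.00922 = $7,389.0924
Levies subtotal = $23,236.8544
Total = $23,236.8544 + $261 = $23,497.8544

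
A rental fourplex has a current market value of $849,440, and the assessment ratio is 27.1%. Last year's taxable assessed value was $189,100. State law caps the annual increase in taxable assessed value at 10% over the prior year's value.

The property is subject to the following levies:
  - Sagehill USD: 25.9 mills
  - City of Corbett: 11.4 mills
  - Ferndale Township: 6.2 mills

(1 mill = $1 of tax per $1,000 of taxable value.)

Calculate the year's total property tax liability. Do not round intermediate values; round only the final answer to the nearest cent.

$9,048.44

Uncapped assessed value = $849,440 × 0.271 = $230,198.24
Cap limit = $189,100 × 1.1 = $208,010
Taxable assessed value = min($230,198.24, $208,010) = $208,010 (cap binds)
Sagehill USD: $208,010 × 0.0259 = $5,387.459
City of Corbett: $208,010 × 0.0114 = $2,371.314
Ferndale Township: $208,010 × 0.0062 = $1,289.662
Total = $9,048.435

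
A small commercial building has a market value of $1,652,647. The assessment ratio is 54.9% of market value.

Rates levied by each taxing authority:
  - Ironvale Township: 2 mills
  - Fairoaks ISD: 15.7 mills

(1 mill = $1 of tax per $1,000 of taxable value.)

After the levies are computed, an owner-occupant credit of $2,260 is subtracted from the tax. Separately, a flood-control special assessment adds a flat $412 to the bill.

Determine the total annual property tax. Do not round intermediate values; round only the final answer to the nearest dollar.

Assessed value = $1,652,647 × 0.549 = $907,303.203
Ironvale Township: $907,303.203 × 0.002 = $1,814.606406
Fairoaks ISD: $907,303.203 × 0.0157 = $14,244.6602871
Levies subtotal = $16,059.2666931
After credit = $16,059.2666931 − $2,260 = $13,799.2666931
Total = $13,799.2666931 + $412 = $14,211.2666931

$14,211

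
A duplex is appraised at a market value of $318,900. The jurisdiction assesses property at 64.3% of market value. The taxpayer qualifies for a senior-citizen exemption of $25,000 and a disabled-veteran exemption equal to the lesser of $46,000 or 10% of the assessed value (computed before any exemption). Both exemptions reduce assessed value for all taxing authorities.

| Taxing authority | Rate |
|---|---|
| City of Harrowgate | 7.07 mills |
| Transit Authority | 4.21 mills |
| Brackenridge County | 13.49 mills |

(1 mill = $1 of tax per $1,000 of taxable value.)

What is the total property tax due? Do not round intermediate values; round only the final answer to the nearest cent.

Assessed value = $318,900 × 0.643 = $205,052.7
Disabled-veteran exemption = min($46,000, 10% × $205,052.7) = min($46,000, $20,505.27) = $20,505.27 (percentage binds)
Taxable value = $205,052.7 − $25,000 − $20,505.27 = $159,547.43
City of Harrowgate: $159,547.43 × 0.00707 = $1,128.0003301
Transit Authority: $159,547.43 × 0.00421 = $671.6946803
Brackenridge County: $159,547.43 × 0.01349 = $2,152.2948307
Total = $3,951.9898411

$3,951.99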